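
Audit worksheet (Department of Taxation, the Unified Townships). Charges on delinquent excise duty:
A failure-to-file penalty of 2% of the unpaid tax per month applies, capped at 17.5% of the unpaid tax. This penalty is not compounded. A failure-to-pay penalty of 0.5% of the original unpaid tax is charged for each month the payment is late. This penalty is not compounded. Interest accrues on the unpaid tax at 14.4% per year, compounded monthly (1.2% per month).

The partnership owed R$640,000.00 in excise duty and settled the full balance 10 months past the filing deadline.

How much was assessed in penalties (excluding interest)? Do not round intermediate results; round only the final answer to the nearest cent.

R$144,000.00

Failure-to-file: 10 × 2% × R$640,000.00 = R$128,000.00, capped at 17.5% × R$640,000.00 = R$112,000.00
Failure-to-pay penalty = 0.5% × R$640,000.00 × 10 mo = R$32,000.00
Total penalty = R$112,000.00 + R$32,000.00 = R$144,000.00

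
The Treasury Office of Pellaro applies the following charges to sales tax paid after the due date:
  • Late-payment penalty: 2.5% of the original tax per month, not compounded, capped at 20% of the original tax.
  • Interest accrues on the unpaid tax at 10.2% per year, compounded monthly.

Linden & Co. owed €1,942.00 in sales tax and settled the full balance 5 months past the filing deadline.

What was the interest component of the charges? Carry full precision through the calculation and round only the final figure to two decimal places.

€83.95

Interest (10.2%/yr ÷ 12 = 0.85%/month): €1,942.00 × ((1 + 0.0085)^5 − 1) = €83.9501…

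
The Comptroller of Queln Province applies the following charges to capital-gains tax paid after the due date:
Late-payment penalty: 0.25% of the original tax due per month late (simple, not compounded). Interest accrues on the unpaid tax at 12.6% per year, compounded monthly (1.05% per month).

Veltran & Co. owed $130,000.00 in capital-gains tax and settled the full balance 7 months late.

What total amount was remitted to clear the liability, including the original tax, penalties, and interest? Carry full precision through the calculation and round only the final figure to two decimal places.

Late-payment penalty: 7 × 0.25% × $130,000.00 = $2,275.00
Interest: $130,000.00 × ((1 + 0.0105)^7 − 1) = $130,000.00 × 0.0758562… = $9,861.3053…
Total = $130,000.00 + $2,275.0000 + $9,861.3053… = $142,136.31

$142,136.31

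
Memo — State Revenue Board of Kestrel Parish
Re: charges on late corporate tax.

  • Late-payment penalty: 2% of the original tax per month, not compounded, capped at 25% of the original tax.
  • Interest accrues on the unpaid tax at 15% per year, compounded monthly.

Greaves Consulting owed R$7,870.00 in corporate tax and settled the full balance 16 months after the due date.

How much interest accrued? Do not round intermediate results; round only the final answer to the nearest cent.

Interest (15%/yr ÷ 12 = 1.25%/month): R$7,870.00 × ((1 + 0.0125)^16 − 1) = R$1,730.5307…

R$1,730.53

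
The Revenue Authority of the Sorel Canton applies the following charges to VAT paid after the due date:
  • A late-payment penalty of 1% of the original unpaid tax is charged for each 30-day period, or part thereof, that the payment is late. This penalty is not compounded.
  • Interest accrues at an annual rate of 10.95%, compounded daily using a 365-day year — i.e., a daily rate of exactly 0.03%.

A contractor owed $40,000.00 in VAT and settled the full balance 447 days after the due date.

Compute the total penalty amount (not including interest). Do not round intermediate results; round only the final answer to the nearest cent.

Penalty periods: ⌈447/30⌉ = 15; penalty = 15 × 1% × $40,000.00 = $6,000.00

$6,000.00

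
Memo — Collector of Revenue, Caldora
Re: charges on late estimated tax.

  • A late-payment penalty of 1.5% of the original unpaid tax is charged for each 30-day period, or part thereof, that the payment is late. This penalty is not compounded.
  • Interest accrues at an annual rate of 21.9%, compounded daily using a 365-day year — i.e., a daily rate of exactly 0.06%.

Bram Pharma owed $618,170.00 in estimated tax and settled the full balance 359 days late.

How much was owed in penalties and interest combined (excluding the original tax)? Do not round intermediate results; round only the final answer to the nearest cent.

$259,803.14

Penalty periods: ⌈359/30⌉ = 12; penalty = 12 × 1.5% × $618,170.00 = $111,270.60
Interest: $618,170.00 × ((1 + 0.0006)^359 − 1) = $618,170.00 × 0.24027782… = $148,532.5422…
Penalties + interest = $111,270.6000 + $148,532.5422… = $259,803.14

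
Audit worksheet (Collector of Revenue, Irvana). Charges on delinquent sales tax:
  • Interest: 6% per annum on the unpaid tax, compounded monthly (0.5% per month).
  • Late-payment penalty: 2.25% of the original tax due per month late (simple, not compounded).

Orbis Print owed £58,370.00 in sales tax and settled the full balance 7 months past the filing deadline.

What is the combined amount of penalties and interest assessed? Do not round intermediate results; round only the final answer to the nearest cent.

£11,267.13

Late-payment penalty: 7 × 2.25% × £58,370.00 = £9,193.28…
Interest: £58,370.00 × ((1 + 0.005)^7 − 1) = £58,370.00 × 0.0355294… = £2,073.8509…
Penalties + interest = £9,193.2750 + £2,073.8509… = £11,267.13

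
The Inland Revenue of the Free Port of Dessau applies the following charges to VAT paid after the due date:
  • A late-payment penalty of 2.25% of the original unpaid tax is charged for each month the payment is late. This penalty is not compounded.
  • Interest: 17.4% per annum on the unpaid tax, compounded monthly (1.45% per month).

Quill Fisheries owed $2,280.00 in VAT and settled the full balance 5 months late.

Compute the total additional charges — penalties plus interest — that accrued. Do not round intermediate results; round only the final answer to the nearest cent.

Late-payment penalty = 2.25% × $2,280.00 × 5 mo = $256.50
Interest: $2,280.00 × ((1 + 0.0145)^5 − 1) = $2,280.00 × 0.0746332… = $170.1637…
Penalties + interest = $256.5000 + $170.1637… = $426.66

$426.66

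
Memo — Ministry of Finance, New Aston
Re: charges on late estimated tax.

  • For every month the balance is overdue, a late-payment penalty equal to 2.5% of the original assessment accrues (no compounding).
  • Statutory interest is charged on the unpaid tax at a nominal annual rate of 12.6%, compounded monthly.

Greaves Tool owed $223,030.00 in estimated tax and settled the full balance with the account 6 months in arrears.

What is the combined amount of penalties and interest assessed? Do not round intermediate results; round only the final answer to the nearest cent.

Late-payment penalty: 6 × 2.5% × $223,030.00 = $33,454.50
Interest (12.6%/yr ÷ 12 = 1.05%/month): $223,030.00 × ((1 + 0.0105)^6 − 1) = $14,424.9304…
Penalties + interest = $33,454.5000 + $14,424.9304… = $47,879.43

$47,879.43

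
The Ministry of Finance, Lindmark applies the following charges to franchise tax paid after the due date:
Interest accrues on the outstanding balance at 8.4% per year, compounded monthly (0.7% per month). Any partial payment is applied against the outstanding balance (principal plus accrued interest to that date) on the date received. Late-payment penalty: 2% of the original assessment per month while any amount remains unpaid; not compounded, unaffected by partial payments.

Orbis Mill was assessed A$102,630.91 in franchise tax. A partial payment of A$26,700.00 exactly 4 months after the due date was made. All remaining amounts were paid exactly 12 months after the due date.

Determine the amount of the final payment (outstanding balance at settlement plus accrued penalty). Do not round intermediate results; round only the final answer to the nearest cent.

A$107,990.75

Balance at month 4: A$102,630.9100 × (1 + 0.007)^4 = A$105,534.8900…
After A$26,700.00 payment: A$105,534.8900… − A$26,700.00 = A$78,834.8900…
Balance at month 12: A$78,834.8900… × (1 + 0.007)^8 = A$83,359.3329…
Penalty: 12 × 2% × A$102,630.91 = A$24,631.42…
Final settlement = outstanding balance + penalty = A$83,359.3329… + A$24,631.42… = A$107,990.75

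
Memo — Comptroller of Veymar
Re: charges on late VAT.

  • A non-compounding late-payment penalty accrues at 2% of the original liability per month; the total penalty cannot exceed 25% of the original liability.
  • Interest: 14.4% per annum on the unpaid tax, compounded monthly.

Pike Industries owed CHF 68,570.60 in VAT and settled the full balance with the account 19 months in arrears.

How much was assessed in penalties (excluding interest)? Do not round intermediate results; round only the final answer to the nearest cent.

CHF 17,142.65

Penalty (uncapped): 19 × 2% × CHF 68,570.60 = CHF 26,056.83…; cap = 25% × CHF 68,570.60 = CHF 17,142.65 → penalty = CHF 17,142.65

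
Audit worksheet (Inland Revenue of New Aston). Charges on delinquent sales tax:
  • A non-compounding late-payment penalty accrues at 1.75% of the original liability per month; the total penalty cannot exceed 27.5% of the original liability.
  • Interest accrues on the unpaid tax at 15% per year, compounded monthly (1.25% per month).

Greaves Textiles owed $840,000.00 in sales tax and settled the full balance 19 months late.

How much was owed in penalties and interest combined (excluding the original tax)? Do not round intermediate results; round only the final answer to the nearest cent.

Penalty (uncapped): 19 × 1.75% × $840,000.00 = $279,300.00; cap = 27.5% × $840,000.00 = $231,000.00 → penalty = $231,000.00
Interest: $840,000.00 × ((1 + 0.0125)^19 − 1) = $840,000.00 × 0.2662096… = $223,616.0737…
Penalties + interest = $231,000.0000 + $223,616.0737… = $454,616.07

$454,616.07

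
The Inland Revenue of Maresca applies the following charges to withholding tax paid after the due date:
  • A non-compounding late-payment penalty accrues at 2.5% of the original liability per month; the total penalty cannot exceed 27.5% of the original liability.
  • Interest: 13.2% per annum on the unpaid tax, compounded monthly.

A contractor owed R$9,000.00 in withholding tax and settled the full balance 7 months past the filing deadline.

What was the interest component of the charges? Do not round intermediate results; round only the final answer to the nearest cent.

R$716.29

Interest (13.2%/yr ÷ 12 = 1.1%/month): R$9,000.00 × ((1 + 0.011)^7 − 1) = R$716.2929…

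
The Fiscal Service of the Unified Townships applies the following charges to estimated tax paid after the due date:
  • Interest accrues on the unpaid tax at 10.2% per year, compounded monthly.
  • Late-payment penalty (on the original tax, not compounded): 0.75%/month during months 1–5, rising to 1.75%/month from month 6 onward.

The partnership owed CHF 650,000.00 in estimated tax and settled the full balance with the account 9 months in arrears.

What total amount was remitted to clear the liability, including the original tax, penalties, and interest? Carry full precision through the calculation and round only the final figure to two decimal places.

CHF 771,324.61

Penalty, months 1–5: 5 × 0.75% × CHF 650,000.00 = CHF 24,375.00
Penalty, months 6–9: 4 × 1.75% × CHF 650,000.00 = CHF 45,500.00
Interest (10.2%/yr ÷ 12 = 0.85%/month): CHF 650,000.00 × ((1 + 0.0085)^9 − 1) = CHF 51,449.6124…
Total = CHF 650,000.00 + CHF 69,875.0000 + CHF 51,449.6124… = CHF 771,324.61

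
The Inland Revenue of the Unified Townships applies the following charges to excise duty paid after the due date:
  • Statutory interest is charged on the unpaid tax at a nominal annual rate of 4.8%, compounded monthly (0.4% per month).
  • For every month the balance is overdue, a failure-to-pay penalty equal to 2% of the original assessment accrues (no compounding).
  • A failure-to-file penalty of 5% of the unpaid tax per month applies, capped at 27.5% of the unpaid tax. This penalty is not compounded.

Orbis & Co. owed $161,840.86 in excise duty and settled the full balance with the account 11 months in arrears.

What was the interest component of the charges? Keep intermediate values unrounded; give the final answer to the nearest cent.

Interest: $161,840.86 × ((1 + 0.004)^11 − 1) = $161,840.86 × 0.0448906… = $7,265.1406…

$7,265.14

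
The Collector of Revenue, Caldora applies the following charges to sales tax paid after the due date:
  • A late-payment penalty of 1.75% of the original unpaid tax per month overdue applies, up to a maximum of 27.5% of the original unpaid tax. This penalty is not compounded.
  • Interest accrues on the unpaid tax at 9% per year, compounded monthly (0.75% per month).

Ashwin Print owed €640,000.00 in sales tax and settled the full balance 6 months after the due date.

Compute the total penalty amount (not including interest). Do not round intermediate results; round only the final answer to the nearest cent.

Penalty: 6 × 1.75% × €640,000.00 = €67,200.00 (below the 27.5% cap of €176,000.00)

€67,200.00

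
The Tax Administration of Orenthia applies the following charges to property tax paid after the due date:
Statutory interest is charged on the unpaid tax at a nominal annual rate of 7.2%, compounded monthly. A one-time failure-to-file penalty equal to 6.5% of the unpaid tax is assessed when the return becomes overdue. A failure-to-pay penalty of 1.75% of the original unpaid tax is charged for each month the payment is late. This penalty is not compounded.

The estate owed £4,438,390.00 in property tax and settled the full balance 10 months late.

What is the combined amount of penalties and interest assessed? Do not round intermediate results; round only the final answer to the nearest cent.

Failure-to-file penalty: 6.5% × £4,438,390.00 = £288,495.35
Failure-to-pay penalty: 10 × 1.75% × £4,438,390.00 = £776,718.25
Interest (7.2%/yr ÷ 12 = 0.6%/month): £4,438,390.00 × ((1 + 0.006)^10 − 1) = £273,609.8516…
Penalties + interest = £1,065,213.6000 + £273,609.8516… = £1,338,823.45

£1,338,823.45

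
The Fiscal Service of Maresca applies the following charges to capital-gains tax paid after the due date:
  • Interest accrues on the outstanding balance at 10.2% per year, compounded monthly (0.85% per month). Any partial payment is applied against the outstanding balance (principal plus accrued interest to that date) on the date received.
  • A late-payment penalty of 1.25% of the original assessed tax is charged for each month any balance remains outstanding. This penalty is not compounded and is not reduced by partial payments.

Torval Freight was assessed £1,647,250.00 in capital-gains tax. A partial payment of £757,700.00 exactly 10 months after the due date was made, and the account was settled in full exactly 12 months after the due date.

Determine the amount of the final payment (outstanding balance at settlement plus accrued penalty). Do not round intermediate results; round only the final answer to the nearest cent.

£1,299,803.14

Balance at month 10: £1,647,250.0000 × (1 + 0.0085)^10 = £1,792,745.0899…
After £757,700.00 payment: £1,792,745.0899… − £757,700.00 = £1,035,045.0899…
Balance at month 12: £1,035,045.0899… × (1 + 0.0085)^2 = £1,052,715.6385…
Penalty: 12 × 1.25% × £1,647,250.00 = £247,087.50
Final settlement = outstanding balance + penalty = £1,052,715.6385… + £247,087.50 = £1,299,803.14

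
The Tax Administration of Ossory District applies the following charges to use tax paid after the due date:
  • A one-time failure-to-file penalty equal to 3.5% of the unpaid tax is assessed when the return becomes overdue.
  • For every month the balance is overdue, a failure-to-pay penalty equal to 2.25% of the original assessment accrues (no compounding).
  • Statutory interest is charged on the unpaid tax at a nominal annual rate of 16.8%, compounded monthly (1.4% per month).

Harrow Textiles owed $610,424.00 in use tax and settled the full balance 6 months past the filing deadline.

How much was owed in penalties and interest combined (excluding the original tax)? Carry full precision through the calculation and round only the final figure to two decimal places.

Failure-to-file penalty: 3.5% × $610,424.00 = $21,364.84
Failure-to-pay penalty: 6 × 2.25% × $610,424.00 = $82,407.24
Interest: $610,424.00 × ((1 + 0.014)^6 − 1) = $610,424.00 × 0.0869955… = $53,104.1164…
Penalties + interest = $103,772.0800 + $53,104.1164… = $156,876.20

$156,876.20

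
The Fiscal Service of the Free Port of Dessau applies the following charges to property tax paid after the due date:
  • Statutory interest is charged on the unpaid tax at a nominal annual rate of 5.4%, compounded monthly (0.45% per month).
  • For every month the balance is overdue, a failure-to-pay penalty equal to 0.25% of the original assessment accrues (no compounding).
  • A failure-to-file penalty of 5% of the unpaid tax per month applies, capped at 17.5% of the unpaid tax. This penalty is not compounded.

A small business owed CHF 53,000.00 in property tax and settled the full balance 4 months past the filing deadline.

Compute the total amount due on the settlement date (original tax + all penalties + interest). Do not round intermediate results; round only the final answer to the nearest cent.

CHF 63,765.46

Failure-to-file: 4 × 5% × CHF 53,000.00 = CHF 10,600.00, capped at 17.5% × CHF 53,000.00 = CHF 9,275.00
Failure-to-pay penalty: 4 × 0.25% × CHF 53,000.00 = CHF 530.00
Interest: CHF 53,000.00 × ((1 + 0.0045)^4 − 1) = CHF 53,000.00 × 0.0181219… = CHF 960.4588…
Total = CHF 53,000.00 + CHF 9,805.0000 + CHF 960.4588… = CHF 63,765.46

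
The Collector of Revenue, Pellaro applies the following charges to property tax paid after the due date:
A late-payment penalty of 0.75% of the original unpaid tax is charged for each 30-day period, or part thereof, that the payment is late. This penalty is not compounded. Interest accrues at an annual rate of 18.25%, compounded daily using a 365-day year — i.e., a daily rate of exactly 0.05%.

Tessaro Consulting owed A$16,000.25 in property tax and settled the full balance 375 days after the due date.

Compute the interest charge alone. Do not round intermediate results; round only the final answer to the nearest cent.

Interest: A$16,000.25 × ((1 + 0.0005)^375 − 1) = A$16,000.25 × 0.20617373… = A$3,298.8312…

A$3,298.83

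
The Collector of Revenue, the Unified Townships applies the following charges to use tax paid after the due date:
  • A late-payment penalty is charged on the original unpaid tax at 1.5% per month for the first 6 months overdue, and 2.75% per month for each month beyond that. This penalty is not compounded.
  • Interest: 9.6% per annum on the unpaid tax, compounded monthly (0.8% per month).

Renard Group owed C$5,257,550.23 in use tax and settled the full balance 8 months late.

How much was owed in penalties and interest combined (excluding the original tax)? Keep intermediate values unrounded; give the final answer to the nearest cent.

C$1,108,401.79

Penalty, months 1–6: 6 × 1.5% × C$5,257,550.23 = C$473,179.52…
Penalty, months 7–8: 2 × 2.75% × C$5,257,550.23 = C$289,165.26…
Interest: C$5,257,550.23 × ((1 + 0.008)^8 − 1) = C$5,257,550.23 × 0.0658210… = C$346,057.0063…
Penalties + interest = C$762,344.7834… + C$346,057.0063… = C$1,108,401.79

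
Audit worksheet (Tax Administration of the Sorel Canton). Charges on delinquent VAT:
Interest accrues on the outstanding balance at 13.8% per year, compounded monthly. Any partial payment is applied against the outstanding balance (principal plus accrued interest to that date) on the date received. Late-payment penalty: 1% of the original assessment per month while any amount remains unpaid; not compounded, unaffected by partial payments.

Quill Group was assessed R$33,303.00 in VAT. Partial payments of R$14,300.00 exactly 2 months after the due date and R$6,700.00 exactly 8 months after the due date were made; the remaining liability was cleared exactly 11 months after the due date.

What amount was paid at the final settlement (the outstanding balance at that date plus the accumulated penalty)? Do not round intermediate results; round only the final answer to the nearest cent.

R$18,646.14

Monthly rate = 13.8% ÷ 12 = 1.15%
Balance at month 2: R$33,303.0000 × (1 + 0.0115)^2 = R$34,073.3733…
After R$14,300.00 payment: R$34,073.3733… − R$14,300.00 = R$19,773.3733…
Balance at month 8: R$19,773.3733… × (1 + 0.0115)^6 = R$21,177.5682…
After R$6,700.00 payment: R$21,177.5682… − R$6,700.00 = R$14,477.5682…
Balance at month 11: R$14,477.5682… × (1 + 0.0115)^3 = R$14,982.8103…
Penalty: 11 × 1% × R$33,303.00 = R$3,663.33
Final settlement = outstanding balance + penalty = R$14,982.8103… + R$3,663.33 = R$18,646.14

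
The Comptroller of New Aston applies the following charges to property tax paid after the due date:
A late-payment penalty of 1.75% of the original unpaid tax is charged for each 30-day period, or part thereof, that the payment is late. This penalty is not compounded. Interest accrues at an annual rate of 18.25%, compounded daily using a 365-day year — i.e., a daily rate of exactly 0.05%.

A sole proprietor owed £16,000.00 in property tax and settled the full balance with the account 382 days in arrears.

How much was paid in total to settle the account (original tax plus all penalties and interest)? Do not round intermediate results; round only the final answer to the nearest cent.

£23,006.43

Penalty periods: ⌈382/30⌉ = 13; penalty = 13 × 1.75% × £16,000.00 = £3,640.00
Interest: £16,000.00 × ((1 + 0.0005)^382 − 1) = £16,000.00 × 0.21040167… = £3,366.4268…
Total = £16,000.00 + £3,640.0000 + £3,366.4268… = £23,006.43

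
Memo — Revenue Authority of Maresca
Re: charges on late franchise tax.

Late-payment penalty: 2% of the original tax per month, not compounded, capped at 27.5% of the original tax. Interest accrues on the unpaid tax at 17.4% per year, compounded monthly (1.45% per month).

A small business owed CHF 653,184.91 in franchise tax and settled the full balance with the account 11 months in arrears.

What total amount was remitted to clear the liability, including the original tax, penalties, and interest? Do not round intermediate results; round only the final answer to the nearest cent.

CHF 908,960.14

Penalty: 11 × 2% × CHF 653,184.91 = CHF 143,700.68… (below the 27.5% cap of CHF 179,625.85…)
Interest: CHF 653,184.91 × ((1 + 0.0145)^11 − 1) = CHF 653,184.91 × 0.1715817… = CHF 112,074.5520…
Total = CHF 653,184.91 + CHF 143,700.6802 + CHF 112,074.5520… = CHF 908,960.14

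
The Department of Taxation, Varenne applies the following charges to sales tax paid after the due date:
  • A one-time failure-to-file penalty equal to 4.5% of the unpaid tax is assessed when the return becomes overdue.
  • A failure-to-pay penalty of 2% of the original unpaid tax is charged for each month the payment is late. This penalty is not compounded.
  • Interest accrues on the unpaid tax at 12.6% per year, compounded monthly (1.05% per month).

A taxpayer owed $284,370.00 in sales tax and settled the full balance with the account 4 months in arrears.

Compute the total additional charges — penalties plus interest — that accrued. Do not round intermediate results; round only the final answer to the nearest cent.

Failure-to-file penalty: 4.5% × $284,370.00 = $12,796.65
Failure-to-pay penalty: 4 × 2% × $284,370.00 = $22,749.60
Interest: $284,370.00 × ((1 + 0.0105)^4 − 1) = $284,370.00 × 0.0426661… = $12,132.9710…
Penalties + interest = $35,546.2500 + $12,132.9710… = $47,679.22

$47,679.22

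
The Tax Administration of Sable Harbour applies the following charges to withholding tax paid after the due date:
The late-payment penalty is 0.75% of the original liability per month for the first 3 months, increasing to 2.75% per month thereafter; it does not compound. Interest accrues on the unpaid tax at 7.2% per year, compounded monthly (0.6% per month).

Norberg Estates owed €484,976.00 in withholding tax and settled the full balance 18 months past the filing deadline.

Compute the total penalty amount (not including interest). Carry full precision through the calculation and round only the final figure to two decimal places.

€210,964.56

Penalty, months 1–3: 3 × 0.75% × €484,976.00 = €10,911.96
Penalty, months 4–18: 15 × 2.75% × €484,976.00 = €200,052.60
Total penalty = €10,911.96 + €200,052.60 = €210,964.56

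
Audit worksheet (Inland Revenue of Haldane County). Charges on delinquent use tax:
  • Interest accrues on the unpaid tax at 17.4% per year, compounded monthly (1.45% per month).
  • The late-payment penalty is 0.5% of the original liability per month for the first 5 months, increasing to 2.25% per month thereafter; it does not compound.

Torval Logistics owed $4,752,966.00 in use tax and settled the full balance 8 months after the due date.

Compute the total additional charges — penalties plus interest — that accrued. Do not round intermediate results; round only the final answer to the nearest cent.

Penalty, months 1–5: 5 × 0.5% × $4,752,966.00 = $118,824.15
Penalty, months 6–8: 3 × 2.25% × $4,752,966.00 = $320,825.21…
Interest: $4,752,966.00 × ((1 + 0.0145)^8 − 1) = $4,752,966.00 × 0.1220609… = $580,151.0867…
Penalties + interest = $439,649.3550 + $580,151.0867… = $1,019,800.44

$1,019,800.44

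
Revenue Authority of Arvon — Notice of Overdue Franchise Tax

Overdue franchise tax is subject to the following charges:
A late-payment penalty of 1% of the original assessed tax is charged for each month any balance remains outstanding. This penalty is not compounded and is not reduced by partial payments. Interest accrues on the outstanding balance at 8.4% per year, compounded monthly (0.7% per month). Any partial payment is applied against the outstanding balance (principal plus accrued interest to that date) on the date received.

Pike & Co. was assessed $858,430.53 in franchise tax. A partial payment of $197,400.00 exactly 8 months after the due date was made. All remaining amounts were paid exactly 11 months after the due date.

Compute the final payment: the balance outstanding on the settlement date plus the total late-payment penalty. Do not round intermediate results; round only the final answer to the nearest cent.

$819,745.29

Balance at month 8: $858,430.5300 × (1 + 0.007)^8 = $907,697.0402…
After $197,400.00 payment: $907,697.0402… − $197,400.00 = $710,297.0402…
Balance at month 11: $710,297.0402… × (1 + 0.007)^3 = $725,317.9353…
Penalty: 11 × 1% × $858,430.53 = $94,427.36…
Final settlement = outstanding balance + penalty = $725,317.9353… + $94,427.36… = $819,745.29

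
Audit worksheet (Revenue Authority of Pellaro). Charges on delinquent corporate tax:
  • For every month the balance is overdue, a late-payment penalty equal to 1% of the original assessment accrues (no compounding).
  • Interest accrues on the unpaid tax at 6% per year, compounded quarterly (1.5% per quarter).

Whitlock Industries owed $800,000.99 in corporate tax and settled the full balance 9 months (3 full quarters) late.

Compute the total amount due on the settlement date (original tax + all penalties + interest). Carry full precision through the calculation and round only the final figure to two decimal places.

Late-payment penalty: 9 × 1% × $800,000.99 = $72,000.09…
Interest: $800,000.99 × ((1 + 0.015)^3 − 1) = $800,000.99 × 0.0456784… = $36,542.7452…
Total = $800,000.99 + $72,000.0891 + $36,542.7452… = $908,543.82

$908,543.82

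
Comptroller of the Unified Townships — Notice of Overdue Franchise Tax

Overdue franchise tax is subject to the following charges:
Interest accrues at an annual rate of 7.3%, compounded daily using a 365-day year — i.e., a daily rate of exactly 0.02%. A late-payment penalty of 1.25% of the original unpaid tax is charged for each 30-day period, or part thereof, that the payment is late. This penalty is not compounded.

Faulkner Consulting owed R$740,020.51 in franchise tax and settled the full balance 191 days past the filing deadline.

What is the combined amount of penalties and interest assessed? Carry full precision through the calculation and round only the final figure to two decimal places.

R$93,564.52

Penalty periods: ⌈191/30⌉ = 7; penalty = 7 × 1.25% × R$740,020.51 = R$64,751.79…
Interest: R$740,020.51 × ((1 + 0.0002)^191 − 1) = R$740,020.51 × 0.03893503… = R$28,812.7220…
Penalties + interest = R$64,751.7946… + R$28,812.7220… = R$93,564.52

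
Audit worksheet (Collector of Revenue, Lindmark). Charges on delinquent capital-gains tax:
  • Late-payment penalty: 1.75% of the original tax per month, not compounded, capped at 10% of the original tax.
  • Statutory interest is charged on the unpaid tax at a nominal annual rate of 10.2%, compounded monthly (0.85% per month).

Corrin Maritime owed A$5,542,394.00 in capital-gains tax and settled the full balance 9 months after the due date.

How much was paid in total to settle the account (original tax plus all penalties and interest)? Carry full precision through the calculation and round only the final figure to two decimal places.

A$6,535,331.90

Penalty (uncapped): 9 × 1.75% × A$5,542,394.00 = A$872,927.06…; cap = 10% × A$5,542,394.00 = A$554,239.40 → penalty = A$554,239.40
Interest: A$5,542,394.00 × ((1 + 0.0085)^9 − 1) = A$5,542,394.00 × 0.0791532… = A$438,698.4971…
Total = A$5,542,394.00 + A$554,239.4000 + A$438,698.4971… = A$6,535,331.90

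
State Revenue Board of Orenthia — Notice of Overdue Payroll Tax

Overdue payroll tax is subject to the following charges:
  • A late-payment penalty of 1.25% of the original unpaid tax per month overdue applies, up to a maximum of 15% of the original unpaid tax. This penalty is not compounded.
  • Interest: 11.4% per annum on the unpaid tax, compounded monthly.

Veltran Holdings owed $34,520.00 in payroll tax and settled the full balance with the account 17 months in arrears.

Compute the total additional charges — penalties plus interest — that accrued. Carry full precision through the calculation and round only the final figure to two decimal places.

$11,197.49

Penalty (uncapped): 17 × 1.25% × $34,520.00 = $7,335.50; cap = 15% × $34,520.00 = $5,178.00 → penalty = $5,178.00
Interest (11.4%/yr ÷ 12 = 0.95%/month): $34,520.00 × ((1 + 0.0095)^17 − 1) = $6,019.4902…
Penalties + interest = $5,178.0000 + $6,019.4902… = $11,197.49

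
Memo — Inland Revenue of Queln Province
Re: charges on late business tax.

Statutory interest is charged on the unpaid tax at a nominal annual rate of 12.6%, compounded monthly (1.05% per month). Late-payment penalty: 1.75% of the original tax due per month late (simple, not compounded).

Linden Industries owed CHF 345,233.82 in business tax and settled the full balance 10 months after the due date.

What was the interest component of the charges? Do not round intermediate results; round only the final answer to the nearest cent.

CHF 38,011.19

Interest: CHF 345,233.82 × ((1 + 0.0105)^10 − 1) = CHF 345,233.82 × 0.1101028… = CHF 38,011.1930…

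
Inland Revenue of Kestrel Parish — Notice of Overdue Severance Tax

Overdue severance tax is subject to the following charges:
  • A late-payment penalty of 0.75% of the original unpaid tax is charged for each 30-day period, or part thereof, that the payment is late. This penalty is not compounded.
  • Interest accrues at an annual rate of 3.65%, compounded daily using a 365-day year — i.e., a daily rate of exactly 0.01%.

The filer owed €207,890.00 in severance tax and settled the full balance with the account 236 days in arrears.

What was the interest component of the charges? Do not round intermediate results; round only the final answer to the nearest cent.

Interest: €207,890.00 × ((1 + 0.0001)^236 − 1) = €207,890.00 × 0.02387948… = €4,964.3042…

€4,964.30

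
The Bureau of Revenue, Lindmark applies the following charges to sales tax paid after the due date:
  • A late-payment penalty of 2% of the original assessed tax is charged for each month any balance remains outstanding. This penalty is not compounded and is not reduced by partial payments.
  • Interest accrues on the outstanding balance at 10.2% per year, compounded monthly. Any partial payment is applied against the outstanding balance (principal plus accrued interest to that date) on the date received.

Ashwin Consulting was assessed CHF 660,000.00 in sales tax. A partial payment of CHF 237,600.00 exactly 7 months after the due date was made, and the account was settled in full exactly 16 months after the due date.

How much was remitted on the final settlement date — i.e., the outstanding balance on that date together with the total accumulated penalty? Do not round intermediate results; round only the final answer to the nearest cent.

CHF 710,508.77

Monthly rate = 10.2% ÷ 12 = 0.85%
Balance at month 7: CHF 660,000.0000 × (1 + 0.0085)^7 = CHF 700,285.6925…
After CHF 237,600.00 payment: CHF 700,285.6925… − CHF 237,600.00 = CHF 462,685.6925…
Balance at month 16: CHF 462,685.6925… × (1 + 0.0085)^9 = CHF 499,308.7687…
Penalty: 16 × 2% × CHF 660,000.00 = CHF 211,200.00
Final settlement = outstanding balance + penalty = CHF 499,308.7687… + CHF 211,200.00 = CHF 710,508.77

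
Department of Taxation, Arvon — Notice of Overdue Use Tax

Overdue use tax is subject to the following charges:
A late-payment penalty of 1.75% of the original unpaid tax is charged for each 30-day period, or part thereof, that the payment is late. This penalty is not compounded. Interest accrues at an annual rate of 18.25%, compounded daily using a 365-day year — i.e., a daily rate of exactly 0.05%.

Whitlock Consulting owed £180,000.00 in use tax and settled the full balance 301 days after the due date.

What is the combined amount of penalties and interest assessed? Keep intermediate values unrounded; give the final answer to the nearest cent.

Penalty periods: ⌈301/30⌉ = 11; penalty = 11 × 1.75% × £180,000.00 = £34,650.00
Interest: £180,000.00 × ((1 + 0.0005)^301 − 1) = £180,000.00 × 0.16237158… = £29,226.8852…
Penalties + interest = £34,650.0000 + £29,226.8852… = £63,876.89

£63,876.89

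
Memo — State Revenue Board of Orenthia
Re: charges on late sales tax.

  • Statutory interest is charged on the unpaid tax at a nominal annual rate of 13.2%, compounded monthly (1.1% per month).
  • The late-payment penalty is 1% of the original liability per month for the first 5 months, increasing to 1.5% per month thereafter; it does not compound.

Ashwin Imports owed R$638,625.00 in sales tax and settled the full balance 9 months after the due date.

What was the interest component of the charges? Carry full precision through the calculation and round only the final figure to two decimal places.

Interest: R$638,625.00 × ((1 + 0.011)^9 − 1) = R$638,625.00 × 0.1034697… = R$66,078.3175…

R$66,078.32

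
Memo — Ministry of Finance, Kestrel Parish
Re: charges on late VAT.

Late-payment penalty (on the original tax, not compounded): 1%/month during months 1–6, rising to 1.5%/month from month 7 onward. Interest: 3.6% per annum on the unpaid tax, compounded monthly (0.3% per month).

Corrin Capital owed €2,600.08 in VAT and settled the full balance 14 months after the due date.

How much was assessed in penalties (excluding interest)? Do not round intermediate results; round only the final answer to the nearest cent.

Penalty, months 1–6: 6 × 1% × €2,600.08 = €156.00…
Penalty, months 7–14: 8 × 1.5% × €2,600.08 = €312.01…
Total penalty = €156.00… + €312.01… = €468.01

€468.01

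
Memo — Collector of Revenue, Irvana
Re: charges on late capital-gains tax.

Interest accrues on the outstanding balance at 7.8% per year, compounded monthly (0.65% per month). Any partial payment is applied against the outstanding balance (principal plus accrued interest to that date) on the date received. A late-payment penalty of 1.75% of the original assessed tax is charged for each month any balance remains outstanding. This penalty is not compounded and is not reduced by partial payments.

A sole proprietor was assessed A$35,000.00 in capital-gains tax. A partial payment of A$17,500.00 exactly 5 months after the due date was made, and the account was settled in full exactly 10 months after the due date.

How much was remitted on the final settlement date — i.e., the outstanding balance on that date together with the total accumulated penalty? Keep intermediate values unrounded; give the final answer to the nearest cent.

Balance at month 5: A$35,000.0000 × (1 + 0.0065)^5 = A$36,152.3839…
After A$17,500.00 payment: A$36,152.3839… − A$17,500.00 = A$18,652.3839…
Balance at month 10: A$18,652.3839… × (1 + 0.0065)^5 = A$19,266.5184…
Penalty: 10 × 1.75% × A$35,000.00 = A$6,125.00
Final settlement = outstanding balance + penalty = A$19,266.5184… + A$6,125.00 = A$25,391.52

A$25,391.52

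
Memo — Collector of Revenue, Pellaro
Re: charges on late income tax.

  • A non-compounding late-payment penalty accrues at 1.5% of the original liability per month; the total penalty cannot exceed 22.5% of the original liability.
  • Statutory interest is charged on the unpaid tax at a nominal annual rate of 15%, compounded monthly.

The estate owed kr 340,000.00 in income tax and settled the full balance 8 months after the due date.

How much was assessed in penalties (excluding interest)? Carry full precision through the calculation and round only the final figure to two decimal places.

Penalty: 8 × 1.5% × kr 340,000.00 = kr 40,800.00 (below the 22.5% cap of kr 76,500.00)

kr 40,800.00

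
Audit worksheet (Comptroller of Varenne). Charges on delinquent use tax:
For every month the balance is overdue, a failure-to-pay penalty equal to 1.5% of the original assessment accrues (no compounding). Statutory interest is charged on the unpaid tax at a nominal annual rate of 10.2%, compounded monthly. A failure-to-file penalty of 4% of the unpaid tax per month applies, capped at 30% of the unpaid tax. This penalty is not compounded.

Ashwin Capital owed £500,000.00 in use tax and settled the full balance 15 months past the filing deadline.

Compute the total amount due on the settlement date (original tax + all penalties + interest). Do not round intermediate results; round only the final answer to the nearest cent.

£830,186.47

Failure-to-file: 15 × 4% × £500,000.00 = £300,000.00, capped at 30% × £500,000.00 = £150,000.00
Failure-to-pay penalty = 1.5% × £500,000.00 × 15 mo = £112,500.00
Interest (10.2%/yr ÷ 12 = 0.85%/month): £500,000.00 × ((1 + 0.0085)^15 − 1) = £67,686.4687…
Total = £500,000.00 + £262,500.0000 + £67,686.4687… = £830,186.47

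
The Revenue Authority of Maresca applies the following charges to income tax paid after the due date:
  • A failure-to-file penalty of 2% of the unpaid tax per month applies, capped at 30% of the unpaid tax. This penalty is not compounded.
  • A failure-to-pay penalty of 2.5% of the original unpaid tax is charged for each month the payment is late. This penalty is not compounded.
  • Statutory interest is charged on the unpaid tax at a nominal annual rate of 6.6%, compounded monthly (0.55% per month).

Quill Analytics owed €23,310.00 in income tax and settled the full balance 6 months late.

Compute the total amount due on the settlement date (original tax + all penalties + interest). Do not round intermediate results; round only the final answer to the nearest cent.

Failure-to-file: 6 × 2% × €23,310.00 = €2,797.20 (under the 30% cap)
Failure-to-pay penalty = 2.5% × €23,310.00 × 6 mo = €3,496.50
Interest: €23,310.00 × ((1 + 0.0055)^6 − 1) = €23,310.00 × 0.0334571… = €779.8848…
Total = €23,310.00 + €6,293.7000 + €779.8848… = €30,383.58

€30,383.58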